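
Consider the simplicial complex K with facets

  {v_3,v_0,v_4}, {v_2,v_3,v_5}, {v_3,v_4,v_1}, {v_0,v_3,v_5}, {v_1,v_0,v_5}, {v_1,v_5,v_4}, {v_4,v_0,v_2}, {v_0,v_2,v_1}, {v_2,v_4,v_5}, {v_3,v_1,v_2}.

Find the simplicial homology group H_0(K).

H_0 = Z.

We work with the vertex ordering v_0 < v_1 < v_2 < v_3 < v_4 < v_5. The simplices of K, each written with vertices in increasing order, are:

  0-simplices (6): [v_0], [v_1], [v_2], [v_3], [v_4], [v_5]
  1-simplices (15): (15 of them)
  2-simplices (10): [v_0,v_1,v_2], [v_0,v_1,v_5], [v_0,v_2,v_4], [v_0,v_3,v_4], [v_0,v_3,v_5], [v_1,v_2,v_3], [v_1,v_3,v_4], [v_1,v_4,v_5], [v_2,v_3,v_5], [v_2,v_4,v_5]

so the chain groups are C_0 ≅ Z^6, C_1 ≅ Z^15, C_2 ≅ Z^10.

The boundary map ∂_1: C_1 → C_0 sends each edge [p,q] (with p < q) to q − p.
As a 6×15 matrix over Z this has rank 5, with invariant factors (1,1,1,1,1).

Boundary ∂_2: C_2 → C_1 sends each 2-simplex [p,q,r] to [q,r] − [p,r] + [p,q]. For instance
  ∂[v_1,v_3,v_4] = [v_3,v_4] − [v_1,v_4] + [v_1,v_3],
  ∂[v_1,v_2,v_3] = [v_2,v_3] − [v_1,v_3] + [v_1,v_2].
As a 15×10 matrix over Z this has rank 10, with invariant factors (1,1,1,1,1,1,1,1,1,2).

From H_k ≅ ker(∂_k) / im(∂_{k+1}) we obtain:

  H_0: rank C_0 − rank ∂_1 = 6 − 5 = 1, and the invariant factors of ∂_1 are all 1, so H_0 = Z.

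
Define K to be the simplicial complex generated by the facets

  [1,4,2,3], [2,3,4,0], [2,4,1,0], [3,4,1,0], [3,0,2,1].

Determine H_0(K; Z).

We work with the vertex ordering 0 < 1 < 2 < 3 < 4. The simplices of K, each written with vertices in increasing order, are:

  0-simplices (5): [0], [1], [2], [3], [4]
  1-simplices (10): [0,1], [0,2], [0,3], [0,4], [1,2], [1,3], [1,4], [2,3], [2,4], [3,4]
  2-simplices (10): [0,1,2], [0,1,3], [0,1,4], [0,2,3], [0,2,4], [0,3,4], [1,2,3], [1,2,4], [1,3,4], [2,3,4]
  3-simplices (5): [0,1,2,3], [0,1,2,4], [0,1,3,4], [0,2,3,4], [1,2,3,4]

so the chain groups are C_0 ≅ Z^5, C_1 ≅ Z^10, C_2 ≅ Z^10, C_3 ≅ Z^5.

The boundary map ∂_1: C_1 → C_0 sends each edge [p,q] (with p < q) to q − p. For instance
  ∂[1,3] = [3] − [1].
The resulting 5×10 matrix has rank 4, and its Smith normal form has invariant factors (1,1,1,1).

Boundary ∂_2: C_2 → C_1 acts by ∂[p,q,r] = [q,r] − [p,r] + [p,q]. For instance
  ∂[0,1,4] = [1,4] − [0,4] + [0,1],
  ∂[0,2,4] = [2,4] − [0,4] + [0,2].
This gives a 10×10 integer matrix of rank 6; reducing to Smith normal form yields diagonal entries (1,1,1,1,1,1).

The boundary map ∂_3: C_3 → C_2 sends each 3-simplex σ to the alternating sum Σ_i (−1)^i (σ with its i-th vertex removed). For instance
  ∂[0,1,2,3] = [1,2,3] − [0,2,3] + [0,1,3] − [0,1,2],
  ∂[1,2,3,4] = [2,3,4] − [1,3,4] + [1,2,4] − [1,2,3].
This gives a 10×5 integer matrix of rank 4; reducing to Smith normal form yields diagonal entries (1,1,1,1).

From H_k ≅ ker(∂_k) / im(∂_{k+1}) we obtain:

  H_0: rank C_0 − rank ∂_1 = 5 − 4 = 1, and the invariant factors of ∂_1 are all 1, so H_0 ≅ Z.

(K is a triangulation of the 3-sphere S^3.)

H_0 ≅ Z.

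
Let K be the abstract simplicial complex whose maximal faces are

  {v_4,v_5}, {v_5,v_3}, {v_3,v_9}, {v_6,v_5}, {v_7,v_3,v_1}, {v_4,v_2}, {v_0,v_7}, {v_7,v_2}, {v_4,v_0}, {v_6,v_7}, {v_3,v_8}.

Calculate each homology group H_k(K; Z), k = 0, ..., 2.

H_0 ≅ Z,  H_1 ≅ Z^3,  H_2 = 0.

We work with the vertex ordering v_0 < v_1 < v_2 < v_3 < v_4 < v_5 < v_6 < v_7 < v_8 < v_9. The simplices of K, each written with vertices in increasing order, are:

  0-simplices (10): [v_0], [v_1], [v_2], [v_3], [v_4], [v_5], [v_6], [v_7], [v_8], [v_9]
  1-simplices (13): [v_0,v_4], [v_0,v_7], [v_1,v_3], [v_1,v_7], [v_2,v_4], [v_2,v_7], [v_3,v_5], [v_3,v_7], [v_3,v_8], [v_3,v_9], [v_4,v_5], [v_5,v_6], [v_6,v_7]
  2-simplices (1): [v_1,v_3,v_7]

so the chain groups are C_0 ≅ Z^10, C_1 ≅ Z^13, C_2 ≅ Z^1.

Boundary ∂_1: C_1 → C_0 sends each edge [p,q] (with p < q) to q − p. For instance
  ∂[v_2,v_4] = [v_4] − [v_2].
The 10×13 boundary matrix has rank 9 and Smith normal form diag(1,1,1,1,1,1,1,1,1).

∂_2: C_2 → C_1 sends each 2-simplex [p,q,r] to [q,r] − [p,r] + [p,q]. For instance
  ∂[v_1,v_3,v_7] = [v_3,v_7] − [v_1,v_7] + [v_1,v_3].
The 13×1 boundary matrix has rank 1 and Smith normal form diag(1).

Now H_k = ker ∂_k / im ∂_{k+1}, so:

  H_0: rank C_0 − rank ∂_1 = 10 − 9 = 1, and the invariant factors of ∂_1 are all 1, so H_0 = Z.
  H_1: rank ker ∂_1 − rank ∂_2 = (13 − 9) − 1 = 3, and the invariant factors of ∂_2 are all 1, so H_1 = Z^3.
  H_2: rank ker ∂_2 − rank ∂_3 = (1 − 1) − 0 = 0, and there is no ∂_3, so H_2 = 0.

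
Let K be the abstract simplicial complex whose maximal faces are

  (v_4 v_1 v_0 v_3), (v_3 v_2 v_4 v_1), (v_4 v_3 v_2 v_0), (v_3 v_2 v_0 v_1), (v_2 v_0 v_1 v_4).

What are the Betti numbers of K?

b_0 = 1, b_1 = 0, b_2 = 0, b_3 = 1.

Fix the vertex order v_0 < v_1 < v_2 < v_3 < v_4 and write every simplex with vertices in increasing order. Then dim K = 3 and the simplices of K are:

  0-simplices (5): [v_0], [v_1], [v_2], [v_3], [v_4]
  1-simplices (10): [v_0,v_1], [v_0,v_2], [v_0,v_3], [v_0,v_4], [v_1,v_2], [v_1,v_3], [v_1,v_4], [v_2,v_3], [v_2,v_4], [v_3,v_4]
  2-simplices (10): [v_0,v_1,v_2], [v_0,v_1,v_3], [v_0,v_1,v_4], [v_0,v_2,v_3], [v_0,v_2,v_4], [v_0,v_3,v_4], [v_1,v_2,v_3], [v_1,v_2,v_4], [v_1,v_3,v_4], [v_2,v_3,v_4]
  3-simplices (5): [v_0,v_1,v_2,v_3], [v_0,v_1,v_2,v_4], [v_0,v_1,v_3,v_4], [v_0,v_2,v_3,v_4], [v_1,v_2,v_3,v_4]

so the chain groups are C_0 ≅ Z^5, C_1 ≅ Z^10, C_2 ≅ Z^10, C_3 ≅ Z^5.

Boundary ∂_1: C_1 → C_0 maps an edge to its endpoints' difference, ∂[p,q] = q − p. For instance
  ∂[v_1,v_2] = [v_2] − [v_1].
The resulting 5×10 matrix has rank 4, and its Smith normal form has invariant factors (1,1,1,1).

The boundary map ∂_2: C_2 → C_1 sends each 2-simplex [p,q,r] to [q,r] − [p,r] + [p,q]. For instance
  ∂[v_0,v_2,v_3] = [v_2,v_3] − [v_0,v_3] + [v_0,v_2],
  ∂[v_1,v_2,v_3] = [v_2,v_3] − [v_1,v_3] + [v_1,v_2].
This gives a 10×10 integer matrix of rank 6; reducing to Smith normal form yields diagonal entries (1,1,1,1,1,1).

∂_3: C_3 → C_2 sends each 3-simplex σ to the alternating sum Σ_i (−1)^i (σ with its i-th vertex removed). For instance
  ∂[v_0,v_1,v_2,v_4] = [v_1,v_2,v_4] − [v_0,v_2,v_4] + [v_0,v_1,v_4] − [v_0,v_1,v_2],
  ∂[v_0,v_1,v_2,v_3] = [v_1,v_2,v_3] − [v_0,v_2,v_3] + [v_0,v_1,v_3] − [v_0,v_1,v_2].
As a 10×5 matrix over Z this has rank 4, with invariant factors (1,1,1,1).

Now H_k = ker ∂_k / im ∂_{k+1}, so:

  H_0: rank C_0 − rank ∂_1 = 5 − 4 = 1, and the invariant factors of ∂_1 are all 1, so H_0 ≅ Z.
  H_1: rank ker ∂_1 − rank ∂_2 = (10 − 4) − 6 = 0, and the invariant factors of ∂_2 are all 1, so H_1 ≅ 0.
  H_2: rank ker ∂_2 − rank ∂_3 = (10 − 6) − 4 = 0, and the invariant factors of ∂_3 are all 1, so H_2 ≅ 0.
  H_3: rank ker ∂_3 − rank ∂_4 = (5 − 4) − 0 = 1, and there is no ∂_4, so H_3 ≅ Z.

Hence the Betti numbers are b_0 = 1, b_1 = 0, b_2 = 0, b_3 = 1.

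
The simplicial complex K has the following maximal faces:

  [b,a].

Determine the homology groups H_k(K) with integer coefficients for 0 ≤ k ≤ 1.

Order the vertices as a < b. Listing each simplex with vertices in this order, K has dimension 1 with simplices:

  0-simplices (2): a, b
  1-simplices (1): ab

giving chain groups C_0 ≅ Z^2, C_1 ≅ Z^1.

∂_1: C_1 → C_0 sends each edge [p,q] (with p < q) to q − p. For instance
  ∂ab = b − a.
As a 2×1 matrix over Z this has rank 1, with invariant factors (1).

Now H_k = ker ∂_k / im ∂_{k+1}, so:

  H_0: rank C_0 − rank ∂_1 = 2 − 1 = 1, and the invariant factors of ∂_1 are all 1, so H_0 ≅ Z.
  H_1: rank ker ∂_1 − rank ∂_2 = (1 − 1) − 0 = 0, and there is no ∂_2, so H_1 ≅ 0.

As a check, the Euler characteristic is 2 − 1 = 1, which agrees with 1 − 0 = 1.

H_0 ≅ Z,  H_1 = 0.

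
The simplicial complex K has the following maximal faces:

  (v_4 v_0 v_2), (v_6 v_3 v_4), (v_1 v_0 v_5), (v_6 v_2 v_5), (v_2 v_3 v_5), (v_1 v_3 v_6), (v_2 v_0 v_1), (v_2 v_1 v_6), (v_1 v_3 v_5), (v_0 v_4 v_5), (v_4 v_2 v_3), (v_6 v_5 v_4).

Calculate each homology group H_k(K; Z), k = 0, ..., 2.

K has 7 vertices, 18 edges, 12 triangles.
rank ∂_0 = 0, rank ∂_1 = 6 ⇒ b_0 = 7 − 0 − 6 = 1; all invariant factors of ∂_1 are 1 so no torsion. So H_0 ≅ Z.
rank ∂_1 = 6, rank ∂_2 = 12 ⇒ b_1 = 18 − 6 − 12 = 0; ∂_2 has invariant factor(s) [2] giving torsion. So H_1 ≅ Z/2.
rank ∂_2 = 12, rank ∂_3 = 0 ⇒ b_2 = 12 − 12 − 0 = 0. So H_2 ≅ 0.

H_0 ≅ Z,  H_1 ≅ Z/2,  H_2 = 0.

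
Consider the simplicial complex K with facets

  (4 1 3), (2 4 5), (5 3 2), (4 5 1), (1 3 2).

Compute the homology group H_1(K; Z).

H_1 = Z.

Fix the vertex order 1 < 2 < 3 < 4 < 5 and write every simplex with vertices in increasing order. Then dim K = 2 and the simplices of K are:

  0-simplices (5): [1], [2], [3], [4], [5]
  1-simplices (10): [1,2], [1,3], [1,4], [1,5], [2,3], [2,4], [2,5], [3,4], [3,5], [4,5]
  2-simplices (5): [1,2,3], [1,3,4], [1,4,5], [2,3,5], [2,4,5]

so the chain groups are C_0 ≅ Z^5, C_1 ≅ Z^10, C_2 ≅ Z^5.

Boundary ∂_1: C_1 → C_0 sends each edge [p,q] (with p < q) to q − p. For instance
  ∂[2,4] = [4] − [2].
The 5×10 boundary matrix has rank 4 and Smith normal form diag(1,1,1,1).

Boundary ∂_2: C_2 → C_1 acts by ∂[p,q,r] = [q,r] − [p,r] + [p,q]. For instance
  ∂[2,3,5] = [3,5] − [2,5] + [2,3],
  ∂[1,2,3] = [2,3] − [1,3] + [1,2].
As a 10×5 matrix over Z this has rank 5, with invariant factors (1,1,1,1,1).

Reading off H_k = ker ∂_k / im ∂_{k+1}:

  H_1: rank ker ∂_1 − rank ∂_2 = (10 − 4) − 5 = 1, and the invariant factors of ∂_2 are all 1, so H_1 ≅ Z.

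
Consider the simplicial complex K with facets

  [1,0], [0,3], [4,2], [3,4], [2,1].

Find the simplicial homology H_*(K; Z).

H_0 ≅ Z,  H_1 ≅ Z.

Order the vertices as 0 < 1 < 2 < 3 < 4. Listing each simplex with vertices in this order, K has dimension 1 with simplices:

  0-simplices (5): [0], [1], [2], [3], [4]
  1-simplices (5): [0,1], [0,3], [1,2], [2,4], [3,4]

Hence C_0 ≅ Z^5, C_1 ≅ Z^5.

Boundary ∂_1: C_1 → C_0 is given by ∂[p,q] = [q] − [p].
As a 5×5 matrix over Z this has rank 4, with invariant factors (1,1,1,1).

Now H_k = ker ∂_k / im ∂_{k+1}, so:

  H_0: rank C_0 − rank ∂_1 = 5 − 4 = 1, and the invariant factors of ∂_1 are all 1, so H_0 = Z.
  H_1: rank ker ∂_1 − rank ∂_2 = (5 − 4) − 0 = 1, and there is no ∂_2, so H_1 = Z.

As a check, the Euler characteristic is 5 − 5 = 0, which agrees with 1 − 1 = 0.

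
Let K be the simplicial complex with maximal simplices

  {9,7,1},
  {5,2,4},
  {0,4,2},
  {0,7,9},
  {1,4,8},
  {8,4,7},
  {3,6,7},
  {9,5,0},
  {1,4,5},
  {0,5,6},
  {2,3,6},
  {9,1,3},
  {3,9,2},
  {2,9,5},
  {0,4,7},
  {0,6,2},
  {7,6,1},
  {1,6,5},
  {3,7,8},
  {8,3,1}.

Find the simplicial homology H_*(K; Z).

K has 10 vertices, 30 edges, 20 triangles.
rank ∂_0 = 0, rank ∂_1 = 9 ⇒ b_0 = 10 − 0 − 9 = 1; all invariant factors of ∂_1 are 1 so no torsion. So H_0 = Z.
rank ∂_1 = 9, rank ∂_2 = 20 ⇒ b_1 = 30 − 9 − 20 = 1; ∂_2 has invariant factor(s) [2] giving torsion. So H_1 = Z × Z/2.
rank ∂_2 = 20, rank ∂_3 = 0 ⇒ b_2 = 20 − 20 − 0 = 0. So H_2 = 0.

H_0 = Z,  H_1 = Z × Z/2,  H_2 = 0.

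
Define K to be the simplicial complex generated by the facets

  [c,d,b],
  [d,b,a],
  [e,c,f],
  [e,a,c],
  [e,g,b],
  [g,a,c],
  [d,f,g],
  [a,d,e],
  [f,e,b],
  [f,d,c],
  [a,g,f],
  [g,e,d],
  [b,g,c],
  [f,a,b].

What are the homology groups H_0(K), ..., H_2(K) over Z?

K has 7 vertices, 21 edges, 14 triangles.
rank ∂_0 = 0, rank ∂_1 = 6 ⇒ b_0 = 7 − 0 − 6 = 1; all invariant factors of ∂_1 are 1 so no torsion. So H_0 ≅ Z.
rank ∂_1 = 6, rank ∂_2 = 13 ⇒ b_1 = 21 − 6 − 13 = 2; all invariant factors of ∂_2 are 1 so no torsion. So H_1 ≅ Z^2.
rank ∂_2 = 13, rank ∂_3 = 0 ⇒ b_2 = 14 − 13 − 0 = 1. So H_2 ≅ Z.

H_0 ≅ Z,  H_1 ≅ Z^2,  H_2 ≅ Z.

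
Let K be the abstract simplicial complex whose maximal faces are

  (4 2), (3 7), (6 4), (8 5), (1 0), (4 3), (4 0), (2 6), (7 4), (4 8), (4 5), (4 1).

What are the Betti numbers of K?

b_0 = 1, b_1 = 4.

Fix the vertex order 0 < 1 < 2 < 3 < 4 < 5 < 6 < 7 < 8 and write every simplex with vertices in increasing order. Then dim K = 1 and the simplices of K are:

  0-simplices (9): [0], [1], [2], [3], [4], [5], [6], [7], [8]
  1-simplices (12): [0,1], [0,4], [1,4], [2,4], [2,6], [3,4], [3,7], [4,5], [4,6], [4,7], [4,8], [5,8]

Hence C_0 ≅ Z^9, C_1 ≅ Z^12.

∂_1: C_1 → C_0 maps an edge to its endpoints' difference, ∂[p,q] = q − p. For instance
  ∂[4,5] = [5] − [4].
The 9×12 boundary matrix has rank 8 and Smith normal form diag(1,1,1,1,1,1,1,1).

Reading off H_k = ker ∂_k / im ∂_{k+1}:

  H_0: rank C_0 − rank ∂_1 = 9 − 8 = 1, and the invariant factors of ∂_1 are all 1, so H_0 ≅ Z.
  H_1: rank ker ∂_1 − rank ∂_2 = (12 − 8) − 0 = 4, and there is no ∂_2, so H_1 ≅ Z^4.

As a check, the Euler characteristic is 9 − 12 = -3, which agrees with 1 − 4 = -3.

Hence the Betti numbers are b_0 = 1, b_1 = 4.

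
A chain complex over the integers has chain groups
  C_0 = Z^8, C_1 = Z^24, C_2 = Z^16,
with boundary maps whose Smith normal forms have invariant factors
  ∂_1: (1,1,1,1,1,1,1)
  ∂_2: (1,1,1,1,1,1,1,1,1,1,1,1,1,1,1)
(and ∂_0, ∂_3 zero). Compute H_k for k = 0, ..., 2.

H_0: b_0 = 8 − 0 − 7 = 1; torsion from ∂_1 factors > 1: none. So H_0 = Z.
H_1: b_1 = 24 − 7 − 15 = 2; torsion from ∂_2 factors > 1: none. So H_1 = Z^2.
H_2: b_2 = 16 − 15 − 0 = 1; torsion from ∂_3 factors > 1: none. So H_2 = Z.

H_0 = Z,  H_1 = Z^2,  H_2 = Z.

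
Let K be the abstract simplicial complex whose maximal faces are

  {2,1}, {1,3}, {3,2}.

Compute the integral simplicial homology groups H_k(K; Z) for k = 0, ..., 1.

Order the vertices as 1 < 2 < 3. Listing each simplex with vertices in this order, K has dimension 1 with simplices:

  0-simplices (3): [1], [2], [3]
  1-simplices (3): [1,2], [1,3], [2,3]

Hence C_0 ≅ Z^3, C_1 ≅ Z^3.

∂_1: C_1 → C_0 is given by ∂[p,q] = [q] − [p].
As a 3×3 matrix over Z this has rank 2, with invariant factors (1,1).

From H_k ≅ ker(∂_k) / im(∂_{k+1}) we obtain:

  H_0: rank C_0 − rank ∂_1 = 3 − 2 = 1, and the invariant factors of ∂_1 are all 1, so H_0 = Z.
  H_1: rank ker ∂_1 − rank ∂_2 = (3 − 2) − 0 = 1, and there is no ∂_2, so H_1 = Z.

As a check, the Euler characteristic is 3 − 3 = 0, which agrees with 1 − 1 = 0.

H_0 ≅ Z,  H_1 ≅ Z.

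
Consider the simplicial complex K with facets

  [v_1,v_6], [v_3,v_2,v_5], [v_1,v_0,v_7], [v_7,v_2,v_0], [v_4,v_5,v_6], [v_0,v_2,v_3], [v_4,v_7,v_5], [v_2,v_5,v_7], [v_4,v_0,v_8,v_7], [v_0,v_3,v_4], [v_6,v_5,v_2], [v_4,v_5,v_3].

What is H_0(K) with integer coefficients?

H_0 ≅ Z.

We work with the vertex ordering v_0 < v_1 < v_2 < v_3 < v_4 < v_5 < v_6 < v_7 < v_8. The simplices of K, each written with vertices in increasing order, are:

  0-simplices (9): [v_0], [v_1], [v_2], [v_3], [v_4], [v_5], [v_6], [v_7], [v_8]
  1-simplices (21): (21 of them)
  2-simplices (14): (14 of them)
  3-simplices (1): [v_0,v_4,v_7,v_8]

giving chain groups C_0 ≅ Z^9, C_1 ≅ Z^21, C_2 ≅ Z^14, C_3 ≅ Z^1.

Boundary ∂_1: C_1 → C_0 maps an edge to its endpoints' difference, ∂[p,q] = q − p. For instance
  ∂[v_0,v_7] = [v_7] − [v_0].
The resulting 9×21 matrix has rank 8, and its Smith normal form has invariant factors (1,1,1,1,1,1,1,1).

Boundary ∂_2: C_2 → C_1 sends each 2-simplex [p,q,r] to [q,r] − [p,r] + [p,q]. For instance
  ∂[v_4,v_5,v_7] = [v_5,v_7] − [v_4,v_7] + [v_4,v_5],
  ∂[v_0,v_3,v_4] = [v_3,v_4] − [v_0,v_4] + [v_0,v_3].
This gives a 21×14 integer matrix of rank 12; reducing to Smith normal form yields diagonal entries (1,1,1,1,1,1,1,1,1,1,1,1).

Boundary ∂_3: C_3 → C_2 sends each 3-simplex σ to the alternating sum Σ_i (−1)^i (σ with its i-th vertex removed). For instance
  ∂[v_0,v_4,v_7,v_8] = [v_4,v_7,v_8] − [v_0,v_7,v_8] + [v_0,v_4,v_8] − [v_0,v_4,v_7].
The 14×1 boundary matrix has rank 1 and Smith normal form diag(1).

Now H_k = ker ∂_k / im ∂_{k+1}, so:

  H_0: rank C_0 − rank ∂_1 = 9 − 8 = 1, and the invariant factors of ∂_1 are all 1, so H_0 ≅ Z.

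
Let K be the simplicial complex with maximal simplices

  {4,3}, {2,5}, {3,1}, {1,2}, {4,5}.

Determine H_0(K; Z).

K has 5 vertices, 5 edges.
rank ∂_0 = 0, rank ∂_1 = 4 ⇒ b_0 = 5 − 0 − 4 = 1; all invariant factors of ∂_1 are 1 so no torsion. So H_0 = Z.

H_0 = Z.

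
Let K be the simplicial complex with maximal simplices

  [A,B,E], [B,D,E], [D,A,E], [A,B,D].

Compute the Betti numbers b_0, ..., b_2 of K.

b_0 = 1, b_1 = 0, b_2 = 1.

Order the vertices as A < B < D < E. Listing each simplex with vertices in this order, K has dimension 2 with simplices:

  0-simplices (4): A, B, D, E
  1-simplices (6): AB, AD, AE, BD, BE, DE
  2-simplices (4): ABD, ABE, ADE, BDE

Hence C_0 ≅ Z^4, C_1 ≅ Z^6, C_2 ≅ Z^4.

Boundary ∂_1: C_1 → C_0 sends each edge [p,q] (with p < q) to q − p.
The resulting 4×6 matrix has rank 3, and its Smith normal form has invariant factors (1,1,1).

Boundary ∂_2: C_2 → C_1 maps a triangle to the signed sum of its edges. For instance
  ∂ADE = DE − AE + AD,
  ∂BDE = DE − BE + BD.
The 6×4 boundary matrix has rank 3 and Smith normal form diag(1,1,1).

Reading off H_k = ker ∂_k / im ∂_{k+1}:

  H_0: rank C_0 − rank ∂_1 = 4 − 3 = 1, and the invariant factors of ∂_1 are all 1, so H_0 ≅ Z.
  H_1: rank ker ∂_1 − rank ∂_2 = (6 − 3) − 3 = 0, and the invariant factors of ∂_2 are all 1, so H_1 ≅ 0.
  H_2: rank ker ∂_2 − rank ∂_3 = (4 − 3) − 0 = 1, and there is no ∂_3, so H_2 ≅ Z.

Hence the Betti numbers are b_0 = 1, b_1 = 0, b_2 = 1.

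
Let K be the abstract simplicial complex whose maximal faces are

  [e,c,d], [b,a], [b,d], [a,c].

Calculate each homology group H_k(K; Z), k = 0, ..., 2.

Fix the vertex order a < b < c < d < e and write every simplex with vertices in increasing order. Then dim K = 2 and the simplices of K are:

  0-simplices (5): a, b, c, d, e
  1-simplices (6): ab, ac, bd, cd, ce, de
  2-simplices (1): cde

Hence C_0 ≅ Z^5, C_1 ≅ Z^6, C_2 ≅ Z^1.

∂_1: C_1 → C_0 sends each edge [p,q] (with p < q) to q − p. For instance
  ∂bd = d − b.
As a 5×6 matrix over Z this has rank 4, with invariant factors (1,1,1,1).

∂_2: C_2 → C_1 sends each 2-simplex [p,q,r] to [q,r] − [p,r] + [p,q]. For instance
  ∂cde = de − ce + cd.
The 6×1 boundary matrix has rank 1 and Smith normal form diag(1).

Reading off H_k = ker ∂_k / im ∂_{k+1}:

  H_0: rank C_0 − rank ∂_1 = 5 − 4 = 1, and the invariant factors of ∂_1 are all 1, so H_0 ≅ Z.
  H_1: rank ker ∂_1 − rank ∂_2 = (6 − 4) − 1 = 1, and the invariant factors of ∂_2 are all 1, so H_1 ≅ Z.
  H_2: rank ker ∂_2 − rank ∂_3 = (1 − 1) − 0 = 0, and there is no ∂_3, so H_2 ≅ 0.

H_0 = Z,  H_1 = Z,  H_2 = 0.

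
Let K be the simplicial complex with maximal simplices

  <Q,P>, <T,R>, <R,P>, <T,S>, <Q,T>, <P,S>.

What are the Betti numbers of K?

We work with the vertex ordering P < Q < R < S < T. The simplices of K, each written with vertices in increasing order, are:

  0-simplices (5): P, Q, R, S, T
  1-simplices (6): PQ, PR, PS, QT, RT, ST

giving chain groups C_0 ≅ Z^5, C_1 ≅ Z^6.

The boundary map ∂_1: C_1 → C_0 sends each edge [p,q] (with p < q) to q − p. For instance
  ∂PQ = Q − P.
The resulting 5×6 matrix has rank 4, and its Smith normal form has invariant factors (1,1,1,1).

From H_k ≅ ker(∂_k) / im(∂_{k+1}) we obtain:

  H_0: rank C_0 − rank ∂_1 = 5 − 4 = 1, and the invariant factors of ∂_1 are all 1, so H_0 = Z.
  H_1: rank ker ∂_1 − rank ∂_2 = (6 − 4) − 0 = 2, and there is no ∂_2, so H_1 = Z^2.

Hence the Betti numbers are b_0 = 1, b_1 = 2.

b_0 = 1, b_1 = 2.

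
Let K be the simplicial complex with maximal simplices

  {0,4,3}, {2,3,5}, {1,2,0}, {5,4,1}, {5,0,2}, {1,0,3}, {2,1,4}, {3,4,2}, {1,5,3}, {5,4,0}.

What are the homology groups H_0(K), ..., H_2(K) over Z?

Fix the vertex order 0 < 1 < 2 < 3 < 4 < 5 and write every simplex with vertices in increasing order. Then dim K = 2 and the simplices of K are:

  0-simplices (6): [0], [1], [2], [3], [4], [5]
  1-simplices (15): [0,1], [0,2], [0,3], [0,4], [0,5], [1,2], [1,3], [1,4], [1,5], [2,3], [2,4], [2,5], [3,4], [3,5], [4,5]
  2-simplices (10): [0,1,2], [0,1,3], [0,2,5], [0,3,4], [0,4,5], [1,2,4], [1,3,5], [1,4,5], [2,3,4], [2,3,5]

so the chain groups are C_0 ≅ Z^6, C_1 ≅ Z^15, C_2 ≅ Z^10.

Boundary ∂_1: C_1 → C_0 maps an edge to its endpoints' difference, ∂[p,q] = q − p.
The resulting 6×15 matrix has rank 5, and its Smith normal form has invariant factors (1,1,1,1,1).

Boundary ∂_2: C_2 → C_1 maps a triangle to the signed sum of its edges. For instance
  ∂[1,3,5] = [3,5] − [1,5] + [1,3],
  ∂[2,3,5] = [3,5] − [2,5] + [2,3].
The 15×10 boundary matrix has rank 10 and Smith normal form diag(1,1,1,1,1,1,1,1,1,2).

Reading off H_k = ker ∂_k / im ∂_{k+1}:

  H_0: rank C_0 − rank ∂_1 = 6 − 5 = 1, and the invariant factors of ∂_1 are all 1, so H_0 = Z.
  H_1: rank ker ∂_1 − rank ∂_2 = (15 − 5) − 10 = 0, and ∂_2 has invariant factor 2 > 1, so H_1 = Z_2.
  H_2: rank ker ∂_2 − rank ∂_3 = (10 − 10) − 0 = 0, and there is no ∂_3, so H_2 = 0.

(K is a triangulation of the real projective plane RP^2.)

H_0 = Z,  H_1 = Z_2,  H_2 = 0.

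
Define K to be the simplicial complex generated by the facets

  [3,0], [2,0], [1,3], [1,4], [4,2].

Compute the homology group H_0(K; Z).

H_0 = Z.

Take the total order 0 < 1 < 2 < 3 < 4 on the vertex set. Then K (dimension 1) consists of the simplices:

  0-simplices (5): [0], [1], [2], [3], [4]
  1-simplices (5): [0,2], [0,3], [1,3], [1,4], [2,4]

giving chain groups C_0 ≅ Z^5, C_1 ≅ Z^5.

∂_1: C_1 → C_0 sends each edge [p,q] (with p < q) to q − p. For instance
  ∂[2,4] = [4] − [2].
This gives a 5×5 integer matrix of rank 4; reducing to Smith normal form yields diagonal entries (1,1,1,1).

Computing H_k = (kernel of ∂_k) / (image of ∂_{k+1}):

  H_0: rank C_0 − rank ∂_1 = 5 − 4 = 1, and the invariant factors of ∂_1 are all 1, so H_0 ≅ Z.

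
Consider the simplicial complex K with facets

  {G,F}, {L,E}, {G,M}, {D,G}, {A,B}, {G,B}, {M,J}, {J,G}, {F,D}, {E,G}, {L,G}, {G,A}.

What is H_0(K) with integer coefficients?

Fix the vertex order A < B < D < E < F < G < J < L < M and write every simplex with vertices in increasing order. Then dim K = 1 and the simplices of K are:

  0-simplices (9): A, B, D, E, F, G, J, L, M
  1-simplices (12): AB, AG, BG, DF, DG, EG, EL, FG, GJ, GL, GM, JM

so the chain groups are C_0 ≅ Z^9, C_1 ≅ Z^12.

Boundary ∂_1: C_1 → C_0 is given by ∂[p,q] = [q] − [p]. For instance
  ∂GL = L − G.
The 9×12 boundary matrix has rank 8 and Smith normal form diag(1,1,1,1,1,1,1,1).

Computing H_k = (kernel of ∂_k) / (image of ∂_{k+1}):

  H_0: rank C_0 − rank ∂_1 = 9 − 8 = 1, and the invariant factors of ∂_1 are all 1, so H_0 = Z.

(K is a triangulation of a wedge of 4 circles.)

H_0 ≅ Z.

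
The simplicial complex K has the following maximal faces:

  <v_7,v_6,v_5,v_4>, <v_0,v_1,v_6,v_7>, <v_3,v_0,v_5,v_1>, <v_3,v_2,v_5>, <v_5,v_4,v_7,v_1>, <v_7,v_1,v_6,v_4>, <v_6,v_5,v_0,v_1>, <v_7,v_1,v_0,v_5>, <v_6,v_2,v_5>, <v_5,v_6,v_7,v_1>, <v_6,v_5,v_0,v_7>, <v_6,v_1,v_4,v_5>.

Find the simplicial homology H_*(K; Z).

H_0 = Z,  H_1 = 0,  H_2 = 0,  H_3 = Z^2.

We work with the vertex ordering v_0 < v_1 < v_2 < v_3 < v_4 < v_5 < v_6 < v_7. The simplices of K, each written with vertices in increasing order, are:

  0-simplices (8): [v_0], [v_1], [v_2], [v_3], [v_4], [v_5], [v_6], [v_7]
  1-simplices (20): (20 of them)
  2-simplices (21): (21 of them)
  3-simplices (10): (10 of them)

Hence C_0 ≅ Z^8, C_1 ≅ Z^20, C_2 ≅ Z^21, C_3 ≅ Z^10.

∂_1: C_1 → C_0 is given by ∂[p,q] = [q] − [p]. For instance
  ∂[v_3,v_5] = [v_5] − [v_3].
The 8×20 boundary matrix has rank 7 and Smith normal form diag(1,1,1,1,1,1,1).

Boundary ∂_2: C_2 → C_1 acts by ∂[p,q,r] = [q,r] − [p,r] + [p,q]. For instance
  ∂[v_0,v_1,v_3] = [v_1,v_3] − [v_0,v_3] + [v_0,v_1],
  ∂[v_0,v_1,v_6] = [v_1,v_6] − [v_0,v_6] + [v_0,v_1].
This gives a 20×21 integer matrix of rank 13; reducing to Smith normal form yields diagonal entries (1,1,1,1,1,1,1,1,1,1,1,1,1).

The boundary map ∂_3: C_3 → C_2 sends each 3-simplex σ to the alternating sum Σ_i (−1)^i (σ with its i-th vertex removed). For instance
  ∂[v_0,v_5,v_6,v_7] = [v_5,v_6,v_7] − [v_0,v_6,v_7] + [v_0,v_5,v_7] − [v_0,v_5,v_6],
  ∂[v_1,v_4,v_5,v_6] = [v_4,v_5,v_6] − [v_1,v_5,v_6] + [v_1,v_4,v_6] − [v_1,v_4,v_5].
The 21×10 boundary matrix has rank 8 and Smith normal form diag(1,1,1,1,1,1,1,1).

Reading off H_k = ker ∂_k / im ∂_{k+1}:

  H_0: rank C_0 − rank ∂_1 = 8 − 7 = 1, and the invariant factors of ∂_1 are all 1, so H_0 = Z.
  H_1: rank ker ∂_1 − rank ∂_2 = (20 − 7) − 13 = 0, and the invariant factors of ∂_2 are all 1, so H_1 = 0.
  H_2: rank ker ∂_2 − rank ∂_3 = (21 − 13) − 8 = 0, and the invariant factors of ∂_3 are all 1, so H_2 = 0.
  H_3: rank ker ∂_3 − rank ∂_4 = (10 − 8) − 0 = 2, and there is no ∂_4, so H_3 = Z^2.

As a check, the Euler characteristic is 8 − 20 + 21 − 10 = -1, which agrees with 1 − 0 + 0 − 2 = -1.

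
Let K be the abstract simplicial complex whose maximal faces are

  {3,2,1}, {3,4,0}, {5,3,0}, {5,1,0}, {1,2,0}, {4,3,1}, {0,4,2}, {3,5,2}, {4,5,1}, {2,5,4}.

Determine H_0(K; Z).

H_0 ≅ Z.

We work with the vertex ordering 0 < 1 < 2 < 3 < 4 < 5. The simplices of K, each written with vertices in increasing order, are:

  0-simplices (6): [0], [1], [2], [3], [4], [5]
  1-simplices (15): [0,1], [0,2], [0,3], [0,4], [0,5], [1,2], [1,3], [1,4], [1,5], [2,3], [2,4], [2,5], [3,4], [3,5], [4,5]
  2-simplices (10): [0,1,2], [0,1,5], [0,2,4], [0,3,4], [0,3,5], [1,2,3], [1,3,4], [1,4,5], [2,3,5], [2,4,5]

giving chain groups C_0 ≅ Z^6, C_1 ≅ Z^15, C_2 ≅ Z^10.

Boundary ∂_1: C_1 → C_0 maps an edge to its endpoints' difference, ∂[p,q] = q − p.
As a 6×15 matrix over Z this has rank 5, with invariant factors (1,1,1,1,1).

Boundary ∂_2: C_2 → C_1 acts by ∂[p,q,r] = [q,r] − [p,r] + [p,q]. For instance
  ∂[2,4,5] = [4,5] − [2,5] + [2,4],
  ∂[1,2,3] = [2,3] − [1,3] + [1,2].
As a 15×10 matrix over Z this has rank 10, with invariant factors (1,1,1,1,1,1,1,1,1,2).

From H_k ≅ ker(∂_k) / im(∂_{k+1}) we obtain:

  H_0: rank C_0 − rank ∂_1 = 6 − 5 = 1, and the invariant factors of ∂_1 are all 1, so H_0 ≅ Z.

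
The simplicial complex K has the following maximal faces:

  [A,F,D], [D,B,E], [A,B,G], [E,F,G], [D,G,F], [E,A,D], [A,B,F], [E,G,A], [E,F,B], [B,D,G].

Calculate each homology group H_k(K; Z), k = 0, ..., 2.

H_0 = Z,  H_1 = Z_2,  H_2 = 0.

We work with the vertex ordering A < B < D < E < F < G. The simplices of K, each written with vertices in increasing order, are:

  0-simplices (6): A, B, D, E, F, G
  1-simplices (15): AB, AD, AE, AF, AG, BD, BE, BF, BG, DE, DF, DG, EF, EG, FG
  2-simplices (10): ABF, ABG, ADE, ADF, AEG, BDE, BDG, BEF, DFG, EFG

Hence C_0 ≅ Z^6, C_1 ≅ Z^15, C_2 ≅ Z^10.

The boundary map ∂_1: C_1 → C_0 maps an edge to its endpoints' difference, ∂[p,q] = q − p.
This gives a 6×15 integer matrix of rank 5; reducing to Smith normal form yields diagonal entries (1,1,1,1,1).

The boundary map ∂_2: C_2 → C_1 sends each 2-simplex [p,q,r] to [q,r] − [p,r] + [p,q]. For instance
  ∂ADF = DF − AF + AD,
  ∂ABF = BF − AF + AB.
As a 15×10 matrix over Z this has rank 10, with invariant factors (1,1,1,1,1,1,1,1,1,2).

Reading off H_k = ker ∂_k / im ∂_{k+1}:

  H_0: rank C_0 − rank ∂_1 = 6 − 5 = 1, and the invariant factors of ∂_1 are all 1, so H_0 ≅ Z.
  H_1: rank ker ∂_1 − rank ∂_2 = (15 − 5) − 10 = 0, and ∂_2 has invariant factor 2 > 1, so H_1 ≅ Z_2.
  H_2: rank ker ∂_2 − rank ∂_3 = (10 − 10) − 0 = 0, and there is no ∂_3, so H_2 ≅ 0.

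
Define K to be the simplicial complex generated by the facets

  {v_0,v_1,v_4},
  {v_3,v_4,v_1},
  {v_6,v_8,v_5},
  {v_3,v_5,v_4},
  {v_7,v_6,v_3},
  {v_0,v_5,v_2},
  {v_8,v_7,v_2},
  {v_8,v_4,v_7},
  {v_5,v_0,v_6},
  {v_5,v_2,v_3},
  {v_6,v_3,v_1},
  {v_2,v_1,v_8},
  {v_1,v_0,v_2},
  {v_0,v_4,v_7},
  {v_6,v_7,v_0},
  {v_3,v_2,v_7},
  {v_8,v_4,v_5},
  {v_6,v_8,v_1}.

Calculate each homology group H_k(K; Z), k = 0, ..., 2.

H_0 = Z,  H_1 = Z^2,  H_2 = Z.

Order the vertices as v_0 < v_1 < v_2 < v_3 < v_4 < v_5 < v_6 < v_7 < v_8. Listing each simplex with vertices in this order, K has dimension 2 with simplices:

  0-simplices (9): [v_0], [v_1], [v_2], [v_3], [v_4], [v_5], [v_6], [v_7], [v_8]
  1-simplices (27): (27 of them)
  2-simplices (18): (18 of them)

giving chain groups C_0 ≅ Z^9, C_1 ≅ Z^27, C_2 ≅ Z^18.

The boundary map ∂_1: C_1 → C_0 is given by ∂[p,q] = [q] − [p]. For instance
  ∂[v_0,v_1] = [v_1] − [v_0].
As a 9×27 matrix over Z this has rank 8, with invariant factors (1,1,1,1,1,1,1,1).

The boundary map ∂_2: C_2 → C_1 sends each 2-simplex [p,q,r] to [q,r] − [p,r] + [p,q]. For instance
  ∂[v_0,v_5,v_6] = [v_5,v_6] − [v_0,v_6] + [v_0,v_5],
  ∂[v_2,v_3,v_5] = [v_3,v_5] − [v_2,v_5] + [v_2,v_3].
The 27×18 boundary matrix has rank 17 and Smith normal form diag(1,1,1,1,1,1,1,1,1,1,1,1,1,1,1,1,1).

From H_k ≅ ker(∂_k) / im(∂_{k+1}) we obtain:

  H_0: rank C_0 − rank ∂_1 = 9 − 8 = 1, and the invariant factors of ∂_1 are all 1, so H_0 = Z.
  H_1: rank ker ∂_1 − rank ∂_2 = (27 − 8) − 17 = 2, and the invariant factors of ∂_2 are all 1, so H_1 = Z^2.
  H_2: rank ker ∂_2 − rank ∂_3 = (18 − 17) − 0 = 1, and there is no ∂_3, so H_2 = Z.

As a check, the Euler characteristic is 9 − 27 + 18 = 0, which agrees with 1 − 2 + 1 = 0.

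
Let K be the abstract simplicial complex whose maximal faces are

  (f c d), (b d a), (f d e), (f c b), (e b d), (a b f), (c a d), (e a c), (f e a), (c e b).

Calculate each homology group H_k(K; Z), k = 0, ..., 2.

H_0 = Z,  H_1 = Z_2,  H_2 = 0.

Fix the vertex order a < b < c < d < e < f and write every simplex with vertices in increasing order. Then dim K = 2 and the simplices of K are:

  0-simplices (6): a, b, c, d, e, f
  1-simplices (15): ab, ac, ad, ae, af, bc, bd, be, bf, cd, ce, cf, de, df, ef
  2-simplices (10): abd, abf, acd, ace, aef, bce, bcf, bde, cdf, def

giving chain groups C_0 ≅ Z^6, C_1 ≅ Z^15, C_2 ≅ Z^10.

Boundary ∂_1: C_1 → C_0 maps an edge to its endpoints' difference, ∂[p,q] = q − p.
The 6×15 boundary matrix has rank 5 and Smith normal form diag(1,1,1,1,1).

∂_2: C_2 → C_1 acts by ∂[p,q,r] = [q,r] − [p,r] + [p,q]. For instance
  ∂cdf = df − cf + cd,
  ∂bde = de − be + bd.
This gives a 15×10 integer matrix of rank 10; reducing to Smith normal form yields diagonal entries (1,1,1,1,1,1,1,1,1,2).

Now H_k = ker ∂_k / im ∂_{k+1}, so:

  H_0: rank C_0 − rank ∂_1 = 6 − 5 = 1, and the invariant factors of ∂_1 are all 1, so H_0 ≅ Z.
  H_1: rank ker ∂_1 − rank ∂_2 = (15 − 5) − 10 = 0, and ∂_2 has invariant factor 2 > 1, so H_1 ≅ Z_2.
  H_2: rank ker ∂_2 − rank ∂_3 = (10 − 10) − 0 = 0, and there is no ∂_3, so H_2 ≅ 0.

As a check, the Euler characteristic is 6 − 15 + 10 = 1, which agrees with 1 − 0 + 0 = 1.
(K is a triangulation of the real projective plane RP^2.)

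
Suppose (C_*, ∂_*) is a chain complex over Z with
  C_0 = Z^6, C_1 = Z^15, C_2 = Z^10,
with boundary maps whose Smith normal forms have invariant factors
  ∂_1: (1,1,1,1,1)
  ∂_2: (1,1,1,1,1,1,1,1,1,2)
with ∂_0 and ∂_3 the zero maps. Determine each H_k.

H_0: b_0 = 6 − 0 − 5 = 1; torsion from ∂_1 factors > 1: none. So H_0 = Z.
H_1: b_1 = 15 − 5 − 10 = 0; torsion from ∂_2 factors > 1: [2]. So H_1 = Z/2.
H_2: b_2 = 10 − 10 − 0 = 0; torsion from ∂_3 factors > 1: none. So H_2 = 0.

H_0 = Z,  H_1 = Z/2,  H_2 = 0.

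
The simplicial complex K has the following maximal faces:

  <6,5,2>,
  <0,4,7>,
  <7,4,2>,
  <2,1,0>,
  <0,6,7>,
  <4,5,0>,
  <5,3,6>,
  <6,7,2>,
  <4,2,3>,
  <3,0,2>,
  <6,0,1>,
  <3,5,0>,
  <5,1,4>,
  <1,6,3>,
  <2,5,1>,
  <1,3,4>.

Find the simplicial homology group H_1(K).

K has 8 vertices, 24 edges, 16 triangles.
rank ∂_1 = 7, rank ∂_2 = 15 ⇒ b_1 = 24 − 7 − 15 = 2; all invariant factors of ∂_2 are 1 so no torsion. So H_1 = Z^2.

H_1 = Z^2.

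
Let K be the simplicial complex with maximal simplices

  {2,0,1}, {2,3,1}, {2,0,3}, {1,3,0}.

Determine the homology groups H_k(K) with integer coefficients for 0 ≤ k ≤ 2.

H_0 = Z,  H_1 = 0,  H_2 = Z.

Take the total order 0 < 1 < 2 < 3 on the vertex set. Then K (dimension 2) consists of the simplices:

  0-simplices (4): [0], [1], [2], [3]
  1-simplices (6): [0,1], [0,2], [0,3], [1,2], [1,3], [2,3]
  2-simplices (4): [0,1,2], [0,1,3], [0,2,3], [1,2,3]

so the chain groups are C_0 ≅ Z^4, C_1 ≅ Z^6, C_2 ≅ Z^4.

∂_1: C_1 → C_0 maps an edge to its endpoints' difference, ∂[p,q] = q − p. For instance
  ∂[0,1] = [1] − [0].
This gives a 4×6 integer matrix of rank 3; reducing to Smith normal form yields diagonal entries (1,1,1).

The boundary map ∂_2: C_2 → C_1 sends each 2-simplex [p,q,r] to [q,r] − [p,r] + [p,q]. For instance
  ∂[0,2,3] = [2,3] − [0,3] + [0,2],
  ∂[0,1,2] = [1,2] − [0,2] + [0,1].
As a 6×4 matrix over Z this has rank 3, with invariant factors (1,1,1).

From H_k ≅ ker(∂_k) / im(∂_{k+1}) we obtain:

  H_0: rank C_0 − rank ∂_1 = 4 − 3 = 1, and the invariant factors of ∂_1 are all 1, so H_0 ≅ Z.
  H_1: rank ker ∂_1 − rank ∂_2 = (6 − 3) − 3 = 0, and the invariant factors of ∂_2 are all 1, so H_1 ≅ 0.
  H_2: rank ker ∂_2 − rank ∂_3 = (4 − 3) − 0 = 1, and there is no ∂_3, so H_2 ≅ Z.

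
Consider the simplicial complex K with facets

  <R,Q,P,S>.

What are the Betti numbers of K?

b_0 = 1, b_1 = 0, b_2 = 0, b_3 = 0.

K has 4 vertices, 6 edges, 4 triangles, 1 3-simplex.
rank ∂_0 = 0, rank ∂_1 = 3 ⇒ b_0 = 4 − 0 − 3 = 1; all invariant factors of ∂_1 are 1 so no torsion. So H_0 = Z.
rank ∂_1 = 3, rank ∂_2 = 3 ⇒ b_1 = 6 − 3 − 3 = 0; all invariant factors of ∂_2 are 1 so no torsion. So H_1 = 0.
rank ∂_2 = 3, rank ∂_3 = 1 ⇒ b_2 = 4 − 3 − 1 = 0; all invariant factors of ∂_3 are 1 so no torsion. So H_2 = 0.
rank ∂_3 = 1, rank ∂_4 = 0 ⇒ b_3 = 1 − 1 − 0 = 0. So H_3 = 0.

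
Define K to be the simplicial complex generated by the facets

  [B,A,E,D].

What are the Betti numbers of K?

We work with the vertex ordering A < B < D < E. The simplices of K, each written with vertices in increasing order, are:

  0-simplices (4): A, B, D, E
  1-simplices (6): AB, AD, AE, BD, BE, DE
  2-simplices (4): ABD, ABE, ADE, BDE
  3-simplices (1): ABDE

Hence C_0 ≅ Z^4, C_1 ≅ Z^6, C_2 ≅ Z^4, C_3 ≅ Z^1.

∂_1: C_1 → C_0 is given by ∂[p,q] = [q] − [p].
This gives a 4×6 integer matrix of rank 3; reducing to Smith normal form yields diagonal entries (1,1,1).

Boundary ∂_2: C_2 → C_1 sends each 2-simplex [p,q,r] to [q,r] − [p,r] + [p,q]. For instance
  ∂ABE = BE − AE + AB,
  ∂BDE = DE − BE + BD.
This gives a 6×4 integer matrix of rank 3; reducing to Smith normal form yields diagonal entries (1,1,1).

∂_3: C_3 → C_2 sends each 3-simplex σ to the alternating sum Σ_i (−1)^i (σ with its i-th vertex removed). For instance
  ∂ABDE = BDE − ADE + ABE − ABD.
The 4×1 boundary matrix has rank 1 and Smith normal form diag(1).

From H_k ≅ ker(∂_k) / im(∂_{k+1}) we obtain:

  H_0: rank C_0 − rank ∂_1 = 4 − 3 = 1, and the invariant factors of ∂_1 are all 1, so H_0 ≅ Z.
  H_1: rank ker ∂_1 − rank ∂_2 = (6 − 3) − 3 = 0, and the invariant factors of ∂_2 are all 1, so H_1 ≅ 0.
  H_2: rank ker ∂_2 − rank ∂_3 = (4 − 3) − 1 = 0, and the invariant factors of ∂_3 are all 1, so H_2 ≅ 0.
  H_3: rank ker ∂_3 − rank ∂_4 = (1 − 1) − 0 = 0, and there is no ∂_4, so H_3 ≅ 0.

As a check, the Euler characteristic is 4 − 6 + 4 − 1 = 1, which agrees with 1 − 0 + 0 − 0 = 1.
(K is a triangulation of the 3-simplex.)

Hence the Betti numbers are b_0 = 1, b_1 = 0, b_2 = 0, b_3 = 0.

b_0 = 1, b_1 = 0, b_2 = 0, b_3 = 0.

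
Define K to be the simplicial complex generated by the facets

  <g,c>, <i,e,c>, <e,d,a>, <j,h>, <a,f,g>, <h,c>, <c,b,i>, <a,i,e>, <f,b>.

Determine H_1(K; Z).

We work with the vertex ordering a < b < c < d < e < f < g < h < i < j. The simplices of K, each written with vertices in increasing order, are:

  0-simplices (10): a, b, c, d, e, f, g, h, i, j
  1-simplices (16): ad, ae, af, ag, ai, bc, bf, bi, ce, cg, ch, ci, de, ei, fg, hj
  2-simplices (5): ade, aei, afg, bci, cei

Hence C_0 ≅ Z^10, C_1 ≅ Z^16, C_2 ≅ Z^5.

∂_1: C_1 → C_0 sends each edge [p,q] (with p < q) to q − p. For instance
  ∂ce = e − c.
As a 10×16 matrix over Z this has rank 9, with invariant factors (1,1,1,1,1,1,1,1,1).

Boundary ∂_2: C_2 → C_1 maps a triangle to the signed sum of its edges. For instance
  ∂ade = de − ae + ad,
  ∂bci = ci − bi + bc.
The 16×5 boundary matrix has rank 5 and Smith normal form diag(1,1,1,1,1).

From H_k ≅ ker(∂_k) / im(∂_{k+1}) we obtain:

  H_1: rank ker ∂_1 − rank ∂_2 = (16 − 9) − 5 = 2, and the invariant factors of ∂_2 are all 1, so H_1 = Z^2.

H_1 = Z^2.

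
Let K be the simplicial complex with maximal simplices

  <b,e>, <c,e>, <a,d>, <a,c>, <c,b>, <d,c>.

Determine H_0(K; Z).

H_0 ≅ Z.

Fix the vertex order a < b < c < d < e and write every simplex with vertices in increasing order. Then dim K = 1 and the simplices of K are:

  0-simplices (5): a, b, c, d, e
  1-simplices (6): ac, ad, bc, be, cd, ce

Hence C_0 ≅ Z^5, C_1 ≅ Z^6.

The boundary map ∂_1: C_1 → C_0 is given by ∂[p,q] = [q] − [p].
The resulting 5×6 matrix has rank 4, and its Smith normal form has invariant factors (1,1,1,1).

Reading off H_k = ker ∂_k / im ∂_{k+1}:

  H_0: rank C_0 − rank ∂_1 = 5 − 4 = 1, and the invariant factors of ∂_1 are all 1, so H_0 = Z.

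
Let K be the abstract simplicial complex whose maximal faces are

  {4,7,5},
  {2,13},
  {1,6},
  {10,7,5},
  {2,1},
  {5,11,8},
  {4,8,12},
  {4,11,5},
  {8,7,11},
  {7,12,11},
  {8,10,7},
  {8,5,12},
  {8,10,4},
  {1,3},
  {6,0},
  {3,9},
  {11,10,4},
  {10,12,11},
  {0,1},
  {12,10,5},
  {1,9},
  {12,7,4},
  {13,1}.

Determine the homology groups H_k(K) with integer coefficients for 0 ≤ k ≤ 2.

H_0 = Z^2,  H_1 = Z^5,  H_2 = Z.

Take the total order 0 < 1 < 2 < 3 < 4 < 5 < 6 < 7 < 8 < 9 < 10 < 11 < 12 < 13 on the vertex set. Then K (dimension 2) consists of the simplices:

  0-simplices (14): [0], [1], [2], [3], [4], [5], [6], [7], [8], [9], [10], [11], [12], [13]
  1-simplices (30): (30 of them)
  2-simplices (14): [4,5,7], [4,5,11], [4,7,12], [4,8,10], [4,8,12], [4,10,11], [5,7,10], [5,8,11], [5,8,12], [5,10,12], [7,8,10], [7,8,11], [7,11,12], [10,11,12]

giving chain groups C_0 ≅ Z^14, C_1 ≅ Z^30, C_2 ≅ Z^14.

The boundary map ∂_1: C_1 → C_0 maps an edge to its endpoints' difference, ∂[p,q] = q − p.
As a 14×30 matrix over Z this has rank 12, with invariant factors (1,1,1,1,1,1,1,1,1,1,1,1).

The boundary map ∂_2: C_2 → C_1 sends each 2-simplex [p,q,r] to [q,r] − [p,r] + [p,q]. For instance
  ∂[5,10,12] = [10,12] − [5,12] + [5,10],
  ∂[4,8,12] = [8,12] − [4,12] + [4,8].
The resulting 30×14 matrix has rank 13, and its Smith normal form has invariant factors (1,1,1,1,1,1,1,1,1,1,1,1,1).

Reading off H_k = ker ∂_k / im ∂_{k+1}:

  H_0: rank C_0 − rank ∂_1 = 14 − 12 = 2, and the invariant factors of ∂_1 are all 1, so H_0 ≅ Z^2.
  H_1: rank ker ∂_1 − rank ∂_2 = (30 − 12) − 13 = 5, and the invariant factors of ∂_2 are all 1, so H_1 ≅ Z^5.
  H_2: rank ker ∂_2 − rank ∂_3 = (14 − 13) − 0 = 1, and there is no ∂_3, so H_2 ≅ Z.

As a check, the Euler characteristic is 14 − 30 + 14 = -2, which agrees with 2 − 5 + 1 = -2.
(K is a triangulation of the disjoint union of a wedge of 3 circles and the torus T^2.)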